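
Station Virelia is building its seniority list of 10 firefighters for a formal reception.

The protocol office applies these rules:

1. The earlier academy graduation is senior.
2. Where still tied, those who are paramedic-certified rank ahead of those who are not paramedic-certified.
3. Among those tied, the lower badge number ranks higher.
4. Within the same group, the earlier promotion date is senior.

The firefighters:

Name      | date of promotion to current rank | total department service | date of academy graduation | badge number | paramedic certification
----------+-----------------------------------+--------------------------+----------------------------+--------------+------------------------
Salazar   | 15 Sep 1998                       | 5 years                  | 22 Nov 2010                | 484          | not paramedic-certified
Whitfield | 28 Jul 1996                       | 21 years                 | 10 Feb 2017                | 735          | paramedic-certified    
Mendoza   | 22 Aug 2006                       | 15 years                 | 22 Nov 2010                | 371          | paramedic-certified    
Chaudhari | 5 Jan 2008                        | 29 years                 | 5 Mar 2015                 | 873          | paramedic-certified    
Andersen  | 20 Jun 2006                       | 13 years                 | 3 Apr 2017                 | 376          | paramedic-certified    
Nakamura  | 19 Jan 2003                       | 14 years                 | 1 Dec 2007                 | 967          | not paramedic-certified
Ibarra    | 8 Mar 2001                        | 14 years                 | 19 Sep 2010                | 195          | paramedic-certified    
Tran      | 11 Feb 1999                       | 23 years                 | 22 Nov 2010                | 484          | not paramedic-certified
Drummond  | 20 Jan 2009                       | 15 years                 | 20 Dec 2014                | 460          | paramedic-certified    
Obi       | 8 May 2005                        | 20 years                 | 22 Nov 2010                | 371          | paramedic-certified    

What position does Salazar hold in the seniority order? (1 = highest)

5

By date of academy graduation (earlier first): Nakamura (1 Dec 2007); then Ibarra (19 Sep 2010); then Obi, Mendoza, Salazar and Tran (each 22 Nov 2010); then Drummond (20 Dec 2014); then Chaudhari (5 Mar 2015); then Whitfield (10 Feb 2017); then Andersen (3 Apr 2017).
Among Obi, Mendoza, Salazar and Tran, paramedic-certified before not paramedic-certified: Obi and Mendoza (paramedic-certified) before Salazar and Tran (not paramedic-certified).
Obi and Mendoza both have badge number 371, so the next rule applies.
Among Obi and Mendoza, by date of promotion to current rank (earlier first): Obi (8 May 2005) before Mendoza (22 Aug 2006).
Salazar and Tran both have badge number 484, so the next rule applies.
Among Salazar and Tran, by date of promotion to current rank (earlier first): Salazar (15 Sep 1998) before Tran (11 Feb 1999).
Order: Nakamura, Ibarra, Obi, Mendoza, Salazar, Tran, Drummond, Chaudhari, Whitfield, Andersen. So position 5.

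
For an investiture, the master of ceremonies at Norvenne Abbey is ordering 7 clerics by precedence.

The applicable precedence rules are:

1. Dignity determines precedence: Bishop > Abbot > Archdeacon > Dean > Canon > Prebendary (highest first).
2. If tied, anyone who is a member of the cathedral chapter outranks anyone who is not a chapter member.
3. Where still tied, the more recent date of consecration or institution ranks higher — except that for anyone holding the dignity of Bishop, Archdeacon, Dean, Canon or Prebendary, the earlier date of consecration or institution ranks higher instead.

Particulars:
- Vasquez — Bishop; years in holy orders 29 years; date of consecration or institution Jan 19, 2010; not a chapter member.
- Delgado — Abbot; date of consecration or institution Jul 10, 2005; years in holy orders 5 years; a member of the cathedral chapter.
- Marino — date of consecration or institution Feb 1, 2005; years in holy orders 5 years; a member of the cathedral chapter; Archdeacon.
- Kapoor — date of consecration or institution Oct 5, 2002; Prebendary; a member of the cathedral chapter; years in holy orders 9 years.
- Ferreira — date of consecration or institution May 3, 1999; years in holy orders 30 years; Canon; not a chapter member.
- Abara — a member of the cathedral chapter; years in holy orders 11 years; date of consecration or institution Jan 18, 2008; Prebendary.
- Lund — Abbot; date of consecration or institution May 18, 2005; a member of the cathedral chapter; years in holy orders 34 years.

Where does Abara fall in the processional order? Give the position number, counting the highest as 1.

7

By dignity: Vasquez (Bishop); then Delgado and Lund (Abbot); then Marino (Archdeacon); then Ferreira (Canon); then Kapoor and Abara (Prebendary).
Delgado and Lund are each a member of the cathedral chapter, so the next rule applies.
Among Delgado and Lund, by date of consecration or institution (later first): Delgado (Jul 10, 2005) before Lund (May 18, 2005).
Kapoor and Abara are each a member of the cathedral chapter, so the next rule applies.
Among Kapoor and Abara, by date of consecration or institution (earlier first) (reversed rule for this group): Kapoor (Oct 5, 2002) before Abara (Jan 18, 2008).
Order: Vasquez, Delgado, Lund, Marino, Ferreira, Kapoor, Abara. So position 7.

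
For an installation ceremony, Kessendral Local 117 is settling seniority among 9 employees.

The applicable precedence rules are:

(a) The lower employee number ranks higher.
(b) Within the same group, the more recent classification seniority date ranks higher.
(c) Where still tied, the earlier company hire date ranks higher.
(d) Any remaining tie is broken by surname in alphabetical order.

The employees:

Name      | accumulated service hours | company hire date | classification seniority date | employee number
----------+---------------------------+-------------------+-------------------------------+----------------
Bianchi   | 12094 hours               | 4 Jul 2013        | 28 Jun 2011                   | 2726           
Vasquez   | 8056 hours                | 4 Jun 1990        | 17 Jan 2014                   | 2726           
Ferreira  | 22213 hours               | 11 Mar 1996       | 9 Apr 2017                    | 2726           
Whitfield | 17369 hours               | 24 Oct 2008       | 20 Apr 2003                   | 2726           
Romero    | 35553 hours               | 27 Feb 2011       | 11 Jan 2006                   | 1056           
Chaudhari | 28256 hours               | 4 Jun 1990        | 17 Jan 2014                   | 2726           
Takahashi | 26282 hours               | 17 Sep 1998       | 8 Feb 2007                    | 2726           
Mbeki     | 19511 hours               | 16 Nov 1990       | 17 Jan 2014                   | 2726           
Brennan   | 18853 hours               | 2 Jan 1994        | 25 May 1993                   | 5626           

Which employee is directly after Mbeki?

By employee number (lower first): Romero (1056); then Ferreira, Chaudhari, Vasquez, Mbeki, Bianchi, Takahashi and Whitfield (each 2726); then Brennan (5626).
Among Ferreira, Chaudhari, Vasquez, Mbeki, Bianchi, Takahashi and Whitfield, by classification seniority date (later first): Ferreira (9 Apr 2017) before Chaudhari, Vasquez and Mbeki (17 Jan 2014) before Bianchi (28 Jun 2011) before Takahashi (8 Feb 2007) before Whitfield (20 Apr 2003).
Among Chaudhari, Vasquez and Mbeki, by company hire date (earlier first): Chaudhari and Vasquez (4 Jun 1990) before Mbeki (16 Nov 1990).
Among Chaudhari and Vasquez, alphabetically by surname: Chaudhari before Vasquez.
Order: Romero, Ferreira, Chaudhari, Vasquez, Mbeki, Bianchi, Takahashi, Whitfield, Brennan.

Bianchi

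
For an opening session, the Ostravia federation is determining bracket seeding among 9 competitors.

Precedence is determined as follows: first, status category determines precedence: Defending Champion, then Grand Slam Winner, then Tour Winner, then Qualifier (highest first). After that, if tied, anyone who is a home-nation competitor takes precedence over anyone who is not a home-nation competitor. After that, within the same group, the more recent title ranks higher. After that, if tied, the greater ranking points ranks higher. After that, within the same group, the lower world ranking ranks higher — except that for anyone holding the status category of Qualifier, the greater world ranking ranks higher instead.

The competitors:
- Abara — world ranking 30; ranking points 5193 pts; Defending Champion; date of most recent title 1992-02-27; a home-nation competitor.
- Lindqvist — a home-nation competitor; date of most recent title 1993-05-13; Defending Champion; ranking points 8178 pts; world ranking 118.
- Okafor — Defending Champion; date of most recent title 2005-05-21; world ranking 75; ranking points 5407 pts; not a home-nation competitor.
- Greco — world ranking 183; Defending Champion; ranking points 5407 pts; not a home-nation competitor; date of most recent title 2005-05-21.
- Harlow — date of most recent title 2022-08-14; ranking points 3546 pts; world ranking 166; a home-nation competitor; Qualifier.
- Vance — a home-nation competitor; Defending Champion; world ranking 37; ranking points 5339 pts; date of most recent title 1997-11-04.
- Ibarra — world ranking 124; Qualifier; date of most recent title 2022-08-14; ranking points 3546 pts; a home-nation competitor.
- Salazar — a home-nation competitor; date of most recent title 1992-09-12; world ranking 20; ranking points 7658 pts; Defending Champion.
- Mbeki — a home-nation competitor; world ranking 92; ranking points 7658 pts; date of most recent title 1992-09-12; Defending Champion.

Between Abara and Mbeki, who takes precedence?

Mbeki

By status category: Vance, Lindqvist, Salazar, Mbeki, Abara, Okafor and Greco (Defending Champion); then Harlow and Ibarra (Qualifier).
Among Vance, Lindqvist, Salazar, Mbeki, Abara, Okafor and Greco, a home-nation competitor before not a home-nation competitor: Vance, Lindqvist, Salazar, Mbeki and Abara (a home-nation competitor) before Okafor and Greco (not a home-nation competitor).
Among Vance, Lindqvist, Salazar, Mbeki and Abara, by date of most recent title (later first): Vance (1997-11-04) before Lindqvist (1993-05-13) before Salazar and Mbeki (1992-09-12) before Abara (1992-02-27).
Salazar and Mbeki both have ranking points 7658 pts, so the next rule applies.
Among Salazar and Mbeki, by world ranking (lower first): Salazar (20) before Mbeki (92).
Okafor and Greco both have date of most recent title 2005-05-21, so the next rule applies.
Okafor and Greco both have ranking points 5407 pts, so the next rule applies.
Among Okafor and Greco, by world ranking (lower first): Okafor (75) before Greco (183).
Harlow and Ibarra are each a home-nation competitor, so the next rule applies.
Harlow and Ibarra both have date of most recent title 2022-08-14, so the next rule applies.
Harlow and Ibarra both have ranking points 3546 pts, so the next rule applies.
Among Harlow and Ibarra, by world ranking (higher first) (reversed rule for this group): Harlow (166) before Ibarra (124).
So Mbeki takes precedence.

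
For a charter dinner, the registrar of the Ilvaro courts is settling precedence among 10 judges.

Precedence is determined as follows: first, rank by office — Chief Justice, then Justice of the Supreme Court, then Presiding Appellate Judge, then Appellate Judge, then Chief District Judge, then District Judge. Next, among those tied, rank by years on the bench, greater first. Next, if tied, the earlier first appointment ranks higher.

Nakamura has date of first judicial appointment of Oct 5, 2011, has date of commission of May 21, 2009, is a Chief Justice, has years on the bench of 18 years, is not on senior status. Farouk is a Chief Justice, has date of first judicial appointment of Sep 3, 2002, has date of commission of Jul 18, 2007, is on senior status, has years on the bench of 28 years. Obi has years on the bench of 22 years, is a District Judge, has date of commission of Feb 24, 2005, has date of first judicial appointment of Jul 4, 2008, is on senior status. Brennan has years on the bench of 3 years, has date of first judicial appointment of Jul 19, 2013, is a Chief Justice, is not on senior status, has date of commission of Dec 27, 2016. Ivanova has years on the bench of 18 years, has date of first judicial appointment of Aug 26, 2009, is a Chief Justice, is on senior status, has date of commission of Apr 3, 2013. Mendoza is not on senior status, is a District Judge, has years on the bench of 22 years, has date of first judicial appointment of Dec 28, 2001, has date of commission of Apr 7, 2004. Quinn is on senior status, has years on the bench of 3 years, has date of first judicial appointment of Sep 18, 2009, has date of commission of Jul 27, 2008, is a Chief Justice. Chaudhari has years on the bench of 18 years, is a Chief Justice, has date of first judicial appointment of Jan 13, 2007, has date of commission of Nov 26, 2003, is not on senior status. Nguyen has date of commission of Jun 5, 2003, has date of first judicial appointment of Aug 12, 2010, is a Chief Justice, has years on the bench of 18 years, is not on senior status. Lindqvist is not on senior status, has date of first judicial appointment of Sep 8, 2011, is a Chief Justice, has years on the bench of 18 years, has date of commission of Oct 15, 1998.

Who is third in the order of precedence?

Ivanova

By office: Farouk, Chaudhari, Ivanova, Nguyen, Lindqvist, Nakamura, Quinn and Brennan (Chief Justice); then Mendoza and Obi (District Judge).
Among Farouk, Chaudhari, Ivanova, Nguyen, Lindqvist, Nakamura, Quinn and Brennan, by years on the bench (higher first): Farouk (28 years) before Chaudhari, Ivanova, Nguyen, Lindqvist and Nakamura (18 years) before Quinn and Brennan (3 years).
Among Chaudhari, Ivanova, Nguyen, Lindqvist and Nakamura, by date of first judicial appointment (earlier first): Chaudhari (Jan 13, 2007) before Ivanova (Aug 26, 2009) before Nguyen (Aug 12, 2010) before Lindqvist (Sep 8, 2011) before Nakamura (Oct 5, 2011).
Among Quinn and Brennan, by date of first judicial appointment (earlier first): Quinn (Sep 18, 2009) before Brennan (Jul 19, 2013).
Mendoza and Obi both have years on the bench 22 years, so the next rule applies.
Among Mendoza and Obi, by date of first judicial appointment (earlier first): Mendoza (Dec 28, 2001) before Obi (Jul 4, 2008).
Order: Farouk, Chaudhari, Ivanova, Nguyen, Lindqvist, Nakamura, Quinn, Brennan, Mendoza, Obi.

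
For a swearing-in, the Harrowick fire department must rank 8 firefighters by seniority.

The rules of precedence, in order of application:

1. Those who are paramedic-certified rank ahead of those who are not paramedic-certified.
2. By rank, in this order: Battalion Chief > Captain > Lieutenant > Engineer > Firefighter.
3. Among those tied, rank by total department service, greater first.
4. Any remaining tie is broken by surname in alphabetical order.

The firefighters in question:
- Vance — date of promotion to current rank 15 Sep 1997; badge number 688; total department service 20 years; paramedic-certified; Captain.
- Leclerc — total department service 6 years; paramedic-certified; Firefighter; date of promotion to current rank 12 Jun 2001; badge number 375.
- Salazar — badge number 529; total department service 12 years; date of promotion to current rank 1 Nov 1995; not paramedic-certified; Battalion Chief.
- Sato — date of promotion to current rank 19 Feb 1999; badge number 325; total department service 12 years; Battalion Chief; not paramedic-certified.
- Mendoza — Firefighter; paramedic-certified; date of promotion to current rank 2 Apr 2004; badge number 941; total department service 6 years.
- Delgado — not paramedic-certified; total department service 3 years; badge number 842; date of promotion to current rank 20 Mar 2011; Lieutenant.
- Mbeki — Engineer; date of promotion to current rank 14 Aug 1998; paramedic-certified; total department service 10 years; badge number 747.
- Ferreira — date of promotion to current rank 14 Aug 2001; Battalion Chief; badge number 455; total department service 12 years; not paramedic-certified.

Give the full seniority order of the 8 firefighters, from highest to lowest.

Vance, Mbeki, Leclerc, Mendoza, Ferreira, Salazar, Sato, Delgado

By the first rule: Vance, Mbeki, Leclerc and Mendoza (each paramedic-certified); then Ferreira, Salazar, Sato and Delgado (each not paramedic-certified).
Among Vance, Mbeki, Leclerc and Mendoza, by rank: Vance (Captain) before Mbeki (Engineer) before Leclerc and Mendoza (Firefighter).
Leclerc and Mendoza both have total department service 6 years, so the next rule applies.
Among Leclerc and Mendoza, alphabetically by surname: Leclerc before Mendoza.
Among Ferreira, Salazar, Sato and Delgado, by rank: Ferreira, Salazar and Sato (Battalion Chief) before Delgado (Lieutenant).
Ferreira, Salazar and Sato all have total department service 12 years, so the next rule applies.
Among Ferreira, Salazar and Sato, alphabetically by surname: Ferreira before Salazar before Sato.
Full order: Vance, Mbeki, Leclerc, Mendoza, Ferreira, Salazar, Sato, Delgado.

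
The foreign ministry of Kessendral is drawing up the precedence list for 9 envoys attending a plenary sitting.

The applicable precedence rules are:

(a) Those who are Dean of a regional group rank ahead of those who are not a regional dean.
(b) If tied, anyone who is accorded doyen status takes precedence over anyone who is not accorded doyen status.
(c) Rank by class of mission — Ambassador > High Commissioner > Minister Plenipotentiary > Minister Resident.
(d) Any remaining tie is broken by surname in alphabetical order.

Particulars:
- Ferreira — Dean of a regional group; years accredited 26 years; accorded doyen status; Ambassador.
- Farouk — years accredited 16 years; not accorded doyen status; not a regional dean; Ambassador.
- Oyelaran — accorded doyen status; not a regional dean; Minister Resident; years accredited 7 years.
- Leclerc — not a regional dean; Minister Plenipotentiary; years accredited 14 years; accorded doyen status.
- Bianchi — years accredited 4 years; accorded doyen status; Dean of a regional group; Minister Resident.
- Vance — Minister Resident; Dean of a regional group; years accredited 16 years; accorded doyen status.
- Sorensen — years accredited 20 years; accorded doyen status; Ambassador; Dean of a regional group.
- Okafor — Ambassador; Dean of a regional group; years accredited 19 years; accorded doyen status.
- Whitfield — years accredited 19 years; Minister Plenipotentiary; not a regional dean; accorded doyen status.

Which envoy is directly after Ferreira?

Okafor

By the first rule: Ferreira, Okafor, Sorensen, Bianchi and Vance (each Dean of a regional group); then Leclerc, Whitfield, Oyelaran and Farouk (each not a regional dean).
Ferreira, Okafor, Sorensen, Bianchi and Vance are each accorded doyen status, so the next rule applies.
Among Ferreira, Okafor, Sorensen, Bianchi and Vance, by class of mission: Ferreira, Okafor and Sorensen (Ambassador) before Bianchi and Vance (Minister Resident).
Among Ferreira, Okafor and Sorensen, alphabetically by surname: Ferreira before Okafor before Sorensen.
Among Bianchi and Vance, alphabetically by surname: Bianchi before Vance.
Among Leclerc, Whitfield, Oyelaran and Farouk, accorded doyen status before not accorded doyen status: Leclerc, Whitfield and Oyelaran (accorded doyen status) before Farouk (not accorded doyen status).
Among Leclerc, Whitfield and Oyelaran, by class of mission: Leclerc and Whitfield (Minister Plenipotentiary) before Oyelaran (Minister Resident).
Among Leclerc and Whitfield, alphabetically by surname: Leclerc before Whitfield.
Order: Ferreira, Okafor, Sorensen, Bianchi, Vance, Leclerc, Whitfield, Oyelaran, Farouk.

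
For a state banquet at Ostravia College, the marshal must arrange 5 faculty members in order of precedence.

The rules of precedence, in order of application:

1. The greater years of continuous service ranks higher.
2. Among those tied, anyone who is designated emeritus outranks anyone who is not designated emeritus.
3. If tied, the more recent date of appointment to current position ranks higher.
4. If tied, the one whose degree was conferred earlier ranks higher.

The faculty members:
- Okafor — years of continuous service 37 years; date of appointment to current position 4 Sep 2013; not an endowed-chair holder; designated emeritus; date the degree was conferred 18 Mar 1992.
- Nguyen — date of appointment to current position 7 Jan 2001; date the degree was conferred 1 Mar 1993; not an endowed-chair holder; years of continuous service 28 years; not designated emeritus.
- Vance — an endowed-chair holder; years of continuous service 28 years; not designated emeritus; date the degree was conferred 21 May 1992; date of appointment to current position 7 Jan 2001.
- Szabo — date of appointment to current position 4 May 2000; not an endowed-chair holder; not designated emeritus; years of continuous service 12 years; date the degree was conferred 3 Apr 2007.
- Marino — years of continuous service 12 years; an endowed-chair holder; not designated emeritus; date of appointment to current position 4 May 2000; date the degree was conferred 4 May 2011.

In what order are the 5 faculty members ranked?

Okafor, Vance, Nguyen, Szabo, Marino

By years of continuous service (higher first): Okafor (37 years); then Vance and Nguyen (both 28 years); then Szabo and Marino (both 12 years).
Vance and Nguyen are each not designated emeritus, so the next rule applies.
Vance and Nguyen both have date of appointment to current position 7 Jan 2001, so the next rule applies.
Among Vance and Nguyen, by date the degree was conferred (earlier first): Vance (21 May 1992) before Nguyen (1 Mar 1993).
Szabo and Marino are each not designated emeritus, so the next rule applies.
Szabo and Marino both have date of appointment to current position 4 May 2000, so the next rule applies.
Among Szabo and Marino, by date the degree was conferred (earlier first): Szabo (3 Apr 2007) before Marino (4 May 2011).
Full order: Okafor, Vance, Nguyen, Szabo, Marino.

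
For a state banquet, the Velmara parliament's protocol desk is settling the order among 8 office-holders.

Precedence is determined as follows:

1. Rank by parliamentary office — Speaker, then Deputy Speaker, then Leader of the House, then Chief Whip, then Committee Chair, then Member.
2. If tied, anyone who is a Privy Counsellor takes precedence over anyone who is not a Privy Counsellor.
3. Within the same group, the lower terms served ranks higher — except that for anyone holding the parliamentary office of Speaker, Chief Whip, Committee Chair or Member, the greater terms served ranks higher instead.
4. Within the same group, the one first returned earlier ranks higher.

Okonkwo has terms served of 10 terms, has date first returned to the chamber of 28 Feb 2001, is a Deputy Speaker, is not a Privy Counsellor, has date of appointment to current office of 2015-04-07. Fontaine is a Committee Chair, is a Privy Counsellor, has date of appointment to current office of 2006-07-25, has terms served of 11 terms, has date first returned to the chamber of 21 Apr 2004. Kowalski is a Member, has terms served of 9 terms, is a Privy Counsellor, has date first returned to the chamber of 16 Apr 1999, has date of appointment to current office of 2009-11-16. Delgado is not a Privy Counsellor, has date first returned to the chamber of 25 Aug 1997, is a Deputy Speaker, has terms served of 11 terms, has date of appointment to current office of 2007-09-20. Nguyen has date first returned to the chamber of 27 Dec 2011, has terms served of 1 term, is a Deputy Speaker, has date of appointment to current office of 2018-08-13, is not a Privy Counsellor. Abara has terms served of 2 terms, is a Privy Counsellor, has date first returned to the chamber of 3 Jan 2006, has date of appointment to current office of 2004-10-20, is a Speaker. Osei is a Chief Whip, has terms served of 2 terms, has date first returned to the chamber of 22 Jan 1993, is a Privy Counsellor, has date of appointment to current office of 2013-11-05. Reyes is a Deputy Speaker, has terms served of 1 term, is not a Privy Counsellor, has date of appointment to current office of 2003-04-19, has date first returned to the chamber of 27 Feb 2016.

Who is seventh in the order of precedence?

Fontaine

By parliamentary office: Abara (Speaker); then Nguyen, Reyes, Okonkwo and Delgado (Deputy Speaker); then Osei (Chief Whip); then Fontaine (Committee Chair); then Kowalski (Member).
Nguyen, Reyes, Okonkwo and Delgado are each not a Privy Counsellor, so the next rule applies.
Among Nguyen, Reyes, Okonkwo and Delgado, by terms served (lower first): Nguyen and Reyes (1 term) before Okonkwo (10 terms) before Delgado (11 terms).
Among Nguyen and Reyes, by date first returned to the chamber (earlier first): Nguyen (27 Dec 2011) before Reyes (27 Feb 2016).
Order: Abara, Nguyen, Reyes, Okonkwo, Delgado, Osei, Fontaine, Kowalski.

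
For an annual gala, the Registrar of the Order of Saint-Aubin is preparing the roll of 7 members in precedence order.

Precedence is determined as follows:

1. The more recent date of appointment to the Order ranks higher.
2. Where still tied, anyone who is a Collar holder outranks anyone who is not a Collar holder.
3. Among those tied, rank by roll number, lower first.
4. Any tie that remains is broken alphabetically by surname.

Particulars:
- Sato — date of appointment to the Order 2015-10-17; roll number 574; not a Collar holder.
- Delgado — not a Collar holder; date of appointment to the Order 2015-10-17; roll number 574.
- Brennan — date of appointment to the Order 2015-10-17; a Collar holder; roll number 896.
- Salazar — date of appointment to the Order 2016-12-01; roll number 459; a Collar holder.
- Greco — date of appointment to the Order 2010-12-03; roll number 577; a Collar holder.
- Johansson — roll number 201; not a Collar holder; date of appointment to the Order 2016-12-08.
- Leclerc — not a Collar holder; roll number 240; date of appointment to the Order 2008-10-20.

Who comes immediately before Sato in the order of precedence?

By date of appointment to the Order (later first): Johansson (2016-12-08); then Salazar (2016-12-01); then Brennan, Delgado and Sato (each 2015-10-17); then Greco (2010-12-03); then Leclerc (2008-10-20).
Among Brennan, Delgado and Sato, a Collar holder before not a Collar holder: Brennan (a Collar holder) before Delgado and Sato (not a Collar holder).
Delgado and Sato both have roll number 574, so the next rule applies.
Among Delgado and Sato, alphabetically by surname: Delgado before Sato.
Order: Johansson, Salazar, Brennan, Delgado, Sato, Greco, Leclerc.

Delgado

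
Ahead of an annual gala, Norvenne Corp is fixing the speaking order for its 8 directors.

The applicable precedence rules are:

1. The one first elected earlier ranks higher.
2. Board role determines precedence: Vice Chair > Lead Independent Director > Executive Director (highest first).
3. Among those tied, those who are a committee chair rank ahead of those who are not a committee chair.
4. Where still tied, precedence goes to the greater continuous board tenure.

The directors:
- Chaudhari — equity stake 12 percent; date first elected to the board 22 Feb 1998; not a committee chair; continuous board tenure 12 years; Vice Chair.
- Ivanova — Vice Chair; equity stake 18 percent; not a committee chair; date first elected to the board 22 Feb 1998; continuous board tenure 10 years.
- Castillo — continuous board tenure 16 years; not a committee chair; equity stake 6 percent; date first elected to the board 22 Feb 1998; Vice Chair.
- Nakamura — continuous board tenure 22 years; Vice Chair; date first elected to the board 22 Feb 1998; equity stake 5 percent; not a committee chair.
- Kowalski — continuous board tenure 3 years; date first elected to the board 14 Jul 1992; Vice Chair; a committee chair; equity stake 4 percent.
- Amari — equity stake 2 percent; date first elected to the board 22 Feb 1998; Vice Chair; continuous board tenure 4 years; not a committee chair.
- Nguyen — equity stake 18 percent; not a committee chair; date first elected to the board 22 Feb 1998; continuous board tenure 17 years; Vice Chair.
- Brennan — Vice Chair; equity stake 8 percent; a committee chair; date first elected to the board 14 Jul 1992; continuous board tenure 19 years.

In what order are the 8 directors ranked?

By date first elected to the board (earlier first): Brennan and Kowalski (both 14 Jul 1992); then Nakamura, Nguyen, Castillo, Chaudhari, Ivanova and Amari (each 22 Feb 1998).
Brennan and Kowalski are each Vice Chair, so the next rule applies.
Brennan and Kowalski are each a committee chair, so the next rule applies.
Among Brennan and Kowalski, by continuous board tenure (higher first): Brennan (19 years) before Kowalski (3 years).
Nakamura, Nguyen, Castillo, Chaudhari, Ivanova and Amari are each Vice Chair, so the next rule applies.
Nakamura, Nguyen, Castillo, Chaudhari, Ivanova and Amari are each not a committee chair, so the next rule applies.
Among Nakamura, Nguyen, Castillo, Chaudhari, Ivanova and Amari, by continuous board tenure (higher first): Nakamura (22 years) before Nguyen (17 years) before Castillo (16 years) before Chaudhari (12 years) before Ivanova (10 years) before Amari (4 years).
Full order: Brennan, Kowalski, Nakamura, Nguyen, Castillo, Chaudhari, Ivanova, Amari.

Brennan, Kowalski, Nakamura, Nguyen, Castillo, Chaudhari, Ivanova, Amari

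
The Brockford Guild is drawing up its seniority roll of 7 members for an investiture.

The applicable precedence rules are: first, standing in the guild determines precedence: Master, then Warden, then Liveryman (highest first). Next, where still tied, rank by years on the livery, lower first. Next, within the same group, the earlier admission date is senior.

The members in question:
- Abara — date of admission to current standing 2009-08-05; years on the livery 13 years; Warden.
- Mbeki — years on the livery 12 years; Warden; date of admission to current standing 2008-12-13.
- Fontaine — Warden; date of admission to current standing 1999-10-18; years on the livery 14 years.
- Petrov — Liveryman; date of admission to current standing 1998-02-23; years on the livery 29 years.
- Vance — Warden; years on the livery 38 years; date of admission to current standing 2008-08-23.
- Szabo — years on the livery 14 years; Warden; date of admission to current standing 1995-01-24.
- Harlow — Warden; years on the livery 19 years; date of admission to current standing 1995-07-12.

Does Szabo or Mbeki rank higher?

By standing in the guild: Mbeki, Abara, Szabo, Fontaine, Harlow and Vance (Warden); then Petrov (Liveryman).
Among Mbeki, Abara, Szabo, Fontaine, Harlow and Vance, by years on the livery (lower first): Mbeki (12 years) before Abara (13 years) before Szabo and Fontaine (14 years) before Harlow (19 years) before Vance (38 years).
Among Szabo and Fontaine, by date of admission to current standing (earlier first): Szabo (1995-01-24) before Fontaine (1999-10-18).
So Mbeki takes precedence.

Mbeki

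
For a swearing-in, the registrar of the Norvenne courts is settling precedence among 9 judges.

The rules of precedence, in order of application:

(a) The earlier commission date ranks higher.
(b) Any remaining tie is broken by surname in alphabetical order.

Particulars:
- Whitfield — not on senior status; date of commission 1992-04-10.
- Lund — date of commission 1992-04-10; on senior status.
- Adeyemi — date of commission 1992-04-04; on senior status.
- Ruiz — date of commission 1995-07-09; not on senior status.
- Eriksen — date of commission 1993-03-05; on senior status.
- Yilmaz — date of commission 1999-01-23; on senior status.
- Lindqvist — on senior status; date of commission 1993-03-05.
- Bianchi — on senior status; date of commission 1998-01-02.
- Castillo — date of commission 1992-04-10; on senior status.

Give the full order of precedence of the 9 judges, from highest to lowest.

Adeyemi, Castillo, Lund, Whitfield, Eriksen, Lindqvist, Ruiz, Bianchi, Yilmaz

By date of commission (earlier first): Adeyemi (1992-04-04); then Castillo, Lund and Whitfield (each 1992-04-10); then Eriksen and Lindqvist (both 1993-03-05); then Ruiz (1995-07-09); then Bianchi (1998-01-02); then Yilmaz (1999-01-23).
Among Castillo, Lund and Whitfield, alphabetically by surname: Castillo before Lund before Whitfield.
Among Eriksen and Lindqvist, alphabetically by surname: Eriksen before Lindqvist.
Full order: Adeyemi, Castillo, Lund, Whitfield, Eriksen, Lindqvist, Ruiz, Bianchi, Yilmaz.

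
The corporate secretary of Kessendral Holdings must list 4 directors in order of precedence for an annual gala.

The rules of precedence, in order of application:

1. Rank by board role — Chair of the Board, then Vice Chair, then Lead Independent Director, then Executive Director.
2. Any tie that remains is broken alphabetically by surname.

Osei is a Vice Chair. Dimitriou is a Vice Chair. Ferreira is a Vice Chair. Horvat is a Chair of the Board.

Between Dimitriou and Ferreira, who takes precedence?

Dimitriou

By board role: Horvat (Chair of the Board); then Dimitriou, Ferreira and Osei (Vice Chair).
Among Dimitriou, Ferreira and Osei, alphabetically by surname: Dimitriou before Ferreira before Osei.
So Dimitriou takes precedence.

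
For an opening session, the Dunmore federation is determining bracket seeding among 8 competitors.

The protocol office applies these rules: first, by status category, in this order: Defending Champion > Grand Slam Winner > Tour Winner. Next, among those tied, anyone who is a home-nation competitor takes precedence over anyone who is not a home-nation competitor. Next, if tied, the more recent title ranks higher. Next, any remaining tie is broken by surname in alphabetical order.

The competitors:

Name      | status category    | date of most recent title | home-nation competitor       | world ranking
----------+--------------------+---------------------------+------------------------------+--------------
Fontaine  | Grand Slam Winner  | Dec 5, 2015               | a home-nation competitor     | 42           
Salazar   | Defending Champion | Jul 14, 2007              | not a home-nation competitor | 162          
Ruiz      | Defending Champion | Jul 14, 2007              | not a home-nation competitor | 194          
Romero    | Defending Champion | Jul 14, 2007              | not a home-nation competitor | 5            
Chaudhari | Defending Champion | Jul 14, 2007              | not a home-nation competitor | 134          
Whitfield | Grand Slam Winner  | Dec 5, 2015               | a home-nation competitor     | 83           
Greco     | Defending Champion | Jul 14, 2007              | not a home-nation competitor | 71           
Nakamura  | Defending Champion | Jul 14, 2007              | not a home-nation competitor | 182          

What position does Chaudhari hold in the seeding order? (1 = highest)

1

By status category: Chaudhari, Greco, Nakamura, Romero, Ruiz and Salazar (Defending Champion); then Fontaine and Whitfield (Grand Slam Winner).
Chaudhari, Greco, Nakamura, Romero, Ruiz and Salazar are each not a home-nation competitor, so the next rule applies.
Chaudhari, Greco, Nakamura, Romero, Ruiz and Salazar all have date of most recent title Jul 14, 2007, so the next rule applies.
Among Chaudhari, Greco, Nakamura, Romero, Ruiz and Salazar, alphabetically by surname: Chaudhari before Greco before Nakamura before Romero before Ruiz before Salazar.
Fontaine and Whitfield are each a home-nation competitor, so the next rule applies.
Fontaine and Whitfield both have date of most recent title Dec 5, 2015, so the next rule applies.
Among Fontaine and Whitfield, alphabetically by surname: Fontaine before Whitfield.
Order: Chaudhari, Greco, Nakamura, Romero, Ruiz, Salazar, Fontaine, Whitfield. So position 1.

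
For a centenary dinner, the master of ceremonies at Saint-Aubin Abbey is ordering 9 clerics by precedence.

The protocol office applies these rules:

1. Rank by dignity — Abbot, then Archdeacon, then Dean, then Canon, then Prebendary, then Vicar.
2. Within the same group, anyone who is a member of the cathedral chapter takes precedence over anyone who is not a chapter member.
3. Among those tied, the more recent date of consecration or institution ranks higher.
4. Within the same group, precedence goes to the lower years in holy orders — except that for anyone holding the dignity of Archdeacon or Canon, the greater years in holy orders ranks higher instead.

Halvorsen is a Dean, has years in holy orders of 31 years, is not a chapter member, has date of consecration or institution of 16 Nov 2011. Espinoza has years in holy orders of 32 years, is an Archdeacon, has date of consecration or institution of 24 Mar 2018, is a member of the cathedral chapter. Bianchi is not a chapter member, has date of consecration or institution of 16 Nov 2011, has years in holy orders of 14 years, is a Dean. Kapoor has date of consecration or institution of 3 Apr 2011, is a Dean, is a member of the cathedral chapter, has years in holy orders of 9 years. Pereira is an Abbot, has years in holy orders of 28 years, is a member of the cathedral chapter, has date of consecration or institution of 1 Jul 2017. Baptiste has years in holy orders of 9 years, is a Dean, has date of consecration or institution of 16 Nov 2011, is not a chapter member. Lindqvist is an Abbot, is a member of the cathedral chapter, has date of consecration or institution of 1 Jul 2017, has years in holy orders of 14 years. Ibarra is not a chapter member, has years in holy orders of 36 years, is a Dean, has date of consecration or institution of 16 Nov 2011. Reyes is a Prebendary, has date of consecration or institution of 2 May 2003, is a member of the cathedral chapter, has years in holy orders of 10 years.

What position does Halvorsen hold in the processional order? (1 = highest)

By dignity: Lindqvist and Pereira (Abbot); then Espinoza (Archdeacon); then Kapoor, Baptiste, Bianchi, Halvorsen and Ibarra (Dean); then Reyes (Prebendary).
Lindqvist and Pereira are each a member of the cathedral chapter, so the next rule applies.
Lindqvist and Pereira both have date of consecration or institution 1 Jul 2017, so the next rule applies.
Among Lindqvist and Pereira, by years in holy orders (lower first): Lindqvist (14 years) before Pereira (28 years).
Among Kapoor, Baptiste, Bianchi, Halvorsen and Ibarra, a member of the cathedral chapter before not a chapter member: Kapoor (a member of the cathedral chapter) before Baptiste, Bianchi, Halvorsen and Ibarra (not a chapter member).
Baptiste, Bianchi, Halvorsen and Ibarra all have date of consecration or institution 16 Nov 2011, so the next rule applies.
Among Baptiste, Bianchi, Halvorsen and Ibarra, by years in holy orders (lower first): Baptiste (9 years) before Bianchi (14 years) before Halvorsen (31 years) before Ibarra (36 years).
Order: Lindqvist, Pereira, Espinoza, Kapoor, Baptiste, Bianchi, Halvorsen, Ibarra, Reyes. So position 7.

7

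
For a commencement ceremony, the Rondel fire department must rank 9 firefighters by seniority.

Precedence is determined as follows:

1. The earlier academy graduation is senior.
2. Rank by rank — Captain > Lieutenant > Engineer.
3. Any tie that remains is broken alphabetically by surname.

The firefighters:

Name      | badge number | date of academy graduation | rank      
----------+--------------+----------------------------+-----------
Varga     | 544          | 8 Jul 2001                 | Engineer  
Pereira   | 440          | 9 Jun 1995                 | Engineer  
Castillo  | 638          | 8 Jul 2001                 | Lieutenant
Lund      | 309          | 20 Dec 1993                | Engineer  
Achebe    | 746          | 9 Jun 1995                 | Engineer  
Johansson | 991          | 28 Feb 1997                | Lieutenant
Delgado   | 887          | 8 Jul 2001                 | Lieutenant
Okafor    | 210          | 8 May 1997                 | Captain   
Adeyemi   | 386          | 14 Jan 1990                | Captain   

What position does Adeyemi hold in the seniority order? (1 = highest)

By date of academy graduation (earlier first): Adeyemi (14 Jan 1990); then Lund (20 Dec 1993); then Achebe and Pereira (both 9 Jun 1995); then Johansson (28 Feb 1997); then Okafor (8 May 1997); then Castillo, Delgado and Varga (each 8 Jul 2001).
Achebe and Pereira are each Engineer, so the next rule applies.
Among Achebe and Pereira, alphabetically by surname: Achebe before Pereira.
Among Castillo, Delgado and Varga, by rank: Castillo and Delgado (Lieutenant) before Varga (Engineer).
Among Castillo and Delgado, alphabetically by surname: Castillo before Delgado.
Order: Adeyemi, Lund, Achebe, Pereira, Johansson, Okafor, Castillo, Delgado, Varga. So position 1.

1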